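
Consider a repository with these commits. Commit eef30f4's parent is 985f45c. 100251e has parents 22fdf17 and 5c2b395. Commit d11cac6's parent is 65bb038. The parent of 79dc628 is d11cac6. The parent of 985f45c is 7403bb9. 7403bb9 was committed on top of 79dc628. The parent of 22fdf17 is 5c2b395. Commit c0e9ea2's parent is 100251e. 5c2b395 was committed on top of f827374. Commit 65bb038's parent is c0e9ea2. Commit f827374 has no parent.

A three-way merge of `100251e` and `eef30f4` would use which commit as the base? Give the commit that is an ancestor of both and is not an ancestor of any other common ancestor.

100251e

Ancestors of 100251e: {100251e, 22fdf17, 5c2b395, f827374}.
Ancestors of eef30f4: {100251e, 22fdf17, 5c2b395, 65bb038, 7403bb9, 79dc628, 985f45c, c0e9ea2, d11cac6, eef30f4, f827374}.
Common ancestors: {100251e, 22fdf17, 5c2b395, f827374}.
Among these, 100251e is not an ancestor of any other common ancestor — it is the merge base.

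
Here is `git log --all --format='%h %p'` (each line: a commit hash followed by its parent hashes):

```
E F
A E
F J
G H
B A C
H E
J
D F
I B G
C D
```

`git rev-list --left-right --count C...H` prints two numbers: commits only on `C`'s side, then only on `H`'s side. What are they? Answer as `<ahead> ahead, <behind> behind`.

Reachable from C: {C, D, F, J}.
Reachable from H: {E, F, H, J}.
Only in C's history (ahead): {C, D} — 2.
Only in H's history (behind): {E, H} — 2.

2 ahead, 2 behind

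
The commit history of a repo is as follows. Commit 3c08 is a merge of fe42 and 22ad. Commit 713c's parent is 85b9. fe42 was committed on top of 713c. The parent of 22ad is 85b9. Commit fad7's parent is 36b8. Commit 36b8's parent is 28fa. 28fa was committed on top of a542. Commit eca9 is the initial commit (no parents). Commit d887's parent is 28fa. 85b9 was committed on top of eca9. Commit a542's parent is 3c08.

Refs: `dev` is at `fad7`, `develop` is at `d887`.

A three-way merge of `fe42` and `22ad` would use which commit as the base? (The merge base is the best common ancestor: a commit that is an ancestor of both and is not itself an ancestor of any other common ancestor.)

Ancestors of fe42: {713c, 85b9, eca9, fe42}.
Ancestors of 22ad: {22ad, 85b9, eca9}.
Common ancestors: {85b9, eca9}.
Among these, 85b9 is not an ancestor of any other common ancestor — it is the merge base.

85b9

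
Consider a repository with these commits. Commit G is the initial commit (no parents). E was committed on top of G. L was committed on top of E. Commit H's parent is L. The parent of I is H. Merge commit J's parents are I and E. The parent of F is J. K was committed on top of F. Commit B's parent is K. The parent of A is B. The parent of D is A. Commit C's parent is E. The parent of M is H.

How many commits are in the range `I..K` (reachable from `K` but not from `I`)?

3

Reachable from K: {E, F, G, H, I, J, K, L}.
Reachable from I: {E, G, H, I, L}.
In K's history but not I's: {F, J, K} — 3 commits.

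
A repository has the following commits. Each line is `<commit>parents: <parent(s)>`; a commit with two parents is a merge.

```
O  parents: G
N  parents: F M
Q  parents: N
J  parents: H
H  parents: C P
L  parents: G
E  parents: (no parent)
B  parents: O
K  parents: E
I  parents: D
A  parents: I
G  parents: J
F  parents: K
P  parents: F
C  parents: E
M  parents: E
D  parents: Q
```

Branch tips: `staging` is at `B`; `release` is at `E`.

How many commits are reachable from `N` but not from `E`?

Reachable from N: {E, F, K, M, N}.
Reachable from E: {E}.
In N's history but not E's: {F, K, M, N} — 4 commits.

4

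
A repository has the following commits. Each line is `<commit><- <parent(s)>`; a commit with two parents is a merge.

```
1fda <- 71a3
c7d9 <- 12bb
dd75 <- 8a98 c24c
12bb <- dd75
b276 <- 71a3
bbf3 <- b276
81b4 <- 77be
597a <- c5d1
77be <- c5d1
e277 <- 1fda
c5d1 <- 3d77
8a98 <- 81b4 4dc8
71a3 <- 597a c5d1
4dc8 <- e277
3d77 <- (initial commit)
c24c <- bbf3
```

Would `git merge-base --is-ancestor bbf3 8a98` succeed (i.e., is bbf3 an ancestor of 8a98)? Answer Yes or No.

Ancestors of 8a98: {1fda, 3d77, 4dc8, 597a, 71a3, 77be, 81b4, 8a98, c5d1, e277}.
bbf3 is not in that set, so it is not an ancestor of 8a98.

No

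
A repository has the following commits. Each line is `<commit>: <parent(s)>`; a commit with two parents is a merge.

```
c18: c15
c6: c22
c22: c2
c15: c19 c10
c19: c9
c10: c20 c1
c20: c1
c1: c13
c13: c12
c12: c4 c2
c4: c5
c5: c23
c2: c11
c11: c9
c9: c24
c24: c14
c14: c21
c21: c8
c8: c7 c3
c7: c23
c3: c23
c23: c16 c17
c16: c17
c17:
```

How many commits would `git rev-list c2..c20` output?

Reachable from c20: {c1, c11, c12, c13, c14, c16, c17, c2, c20, c21, c23, c24, c3, c4, c5, c7, c8, c9}.
Reachable from c2: {c11, c14, c16, c17, c2, c21, c23, c24, c3, c7, c8, c9}.
In c20's history but not c2's: {c1, c12, c13, c20, c4, c5} — 6 commits.

6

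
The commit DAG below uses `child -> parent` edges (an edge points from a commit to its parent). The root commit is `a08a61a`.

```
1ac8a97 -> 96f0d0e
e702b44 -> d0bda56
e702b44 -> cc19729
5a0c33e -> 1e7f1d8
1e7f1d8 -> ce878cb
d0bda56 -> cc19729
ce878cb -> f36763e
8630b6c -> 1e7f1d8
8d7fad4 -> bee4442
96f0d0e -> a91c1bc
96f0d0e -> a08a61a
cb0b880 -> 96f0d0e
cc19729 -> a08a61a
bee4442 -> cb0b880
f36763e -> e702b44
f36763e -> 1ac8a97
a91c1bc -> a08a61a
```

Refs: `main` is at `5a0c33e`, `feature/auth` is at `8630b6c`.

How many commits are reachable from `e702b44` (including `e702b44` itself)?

4

Walking parent pointers from e702b44: reachable set = {a08a61a, cc19729, d0bda56, e702b44}.
That is 4 commits.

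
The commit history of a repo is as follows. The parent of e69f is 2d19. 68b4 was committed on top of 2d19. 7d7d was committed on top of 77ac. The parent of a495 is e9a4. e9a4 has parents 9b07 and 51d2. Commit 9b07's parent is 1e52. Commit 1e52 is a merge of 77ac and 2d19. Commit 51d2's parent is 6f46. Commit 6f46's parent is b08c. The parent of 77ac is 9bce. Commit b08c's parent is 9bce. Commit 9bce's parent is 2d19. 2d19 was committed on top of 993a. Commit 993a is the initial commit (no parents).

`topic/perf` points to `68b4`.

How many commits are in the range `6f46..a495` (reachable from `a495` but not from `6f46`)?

6

Reachable from a495: {1e52, 2d19, 51d2, 6f46, 77ac, 993a, 9b07, 9bce, a495, b08c, e9a4}.
Reachable from 6f46: {2d19, 6f46, 993a, 9bce, b08c}.
In a495's history but not 6f46's: {1e52, 51d2, 77ac, 9b07, a495, e9a4} — 6 commits.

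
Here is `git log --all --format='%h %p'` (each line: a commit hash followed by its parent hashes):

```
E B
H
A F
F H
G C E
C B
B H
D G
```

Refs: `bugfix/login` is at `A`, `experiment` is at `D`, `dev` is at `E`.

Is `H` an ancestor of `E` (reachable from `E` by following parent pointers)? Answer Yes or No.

Yes

Ancestors of E (commits reachable by following parents): {B, E, H}.
H is in that set, so it is an ancestor of E.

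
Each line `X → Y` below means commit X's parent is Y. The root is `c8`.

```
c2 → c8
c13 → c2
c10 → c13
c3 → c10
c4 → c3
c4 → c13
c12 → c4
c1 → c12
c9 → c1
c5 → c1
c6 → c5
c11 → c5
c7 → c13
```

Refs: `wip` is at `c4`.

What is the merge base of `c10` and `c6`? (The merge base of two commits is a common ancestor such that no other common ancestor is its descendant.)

Ancestors of c10: {c10, c13, c2, c8}.
Ancestors of c6: {c1, c10, c12, c13, c2, c3, c4, c5, c6, c8}.
Common ancestors: {c10, c13, c2, c8}.
Among these, c10 is not an ancestor of any other common ancestor — it is the merge base.

c10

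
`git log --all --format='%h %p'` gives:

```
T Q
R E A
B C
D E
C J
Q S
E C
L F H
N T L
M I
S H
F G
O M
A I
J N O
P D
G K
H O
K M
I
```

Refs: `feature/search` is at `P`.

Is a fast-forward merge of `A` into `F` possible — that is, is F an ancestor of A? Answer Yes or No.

No

A fast-forward from F to A is possible iff F is an ancestor of A.
Ancestors of A: {A, I}.
F is not among them, so fast-forward is not possible.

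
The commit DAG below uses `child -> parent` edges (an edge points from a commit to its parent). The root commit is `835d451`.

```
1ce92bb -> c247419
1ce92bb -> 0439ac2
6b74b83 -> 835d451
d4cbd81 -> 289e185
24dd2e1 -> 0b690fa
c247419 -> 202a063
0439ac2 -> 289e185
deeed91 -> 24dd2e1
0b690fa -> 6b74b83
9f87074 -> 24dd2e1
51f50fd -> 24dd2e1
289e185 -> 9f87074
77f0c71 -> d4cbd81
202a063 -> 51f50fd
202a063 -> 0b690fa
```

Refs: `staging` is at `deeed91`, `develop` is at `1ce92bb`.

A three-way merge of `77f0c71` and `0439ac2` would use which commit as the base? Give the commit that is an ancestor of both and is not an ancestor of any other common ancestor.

Ancestors of 77f0c71: {0b690fa, 24dd2e1, 289e185, 6b74b83, 77f0c71, 835d451, 9f87074, d4cbd81}.
Ancestors of 0439ac2: {0439ac2, 0b690fa, 24dd2e1, 289e185, 6b74b83, 835d451, 9f87074}.
Common ancestors: {0b690fa, 24dd2e1, 289e185, 6b74b83, 835d451, 9f87074}.
Among these, 289e185 is not an ancestor of any other common ancestor — it is the merge base.

289e185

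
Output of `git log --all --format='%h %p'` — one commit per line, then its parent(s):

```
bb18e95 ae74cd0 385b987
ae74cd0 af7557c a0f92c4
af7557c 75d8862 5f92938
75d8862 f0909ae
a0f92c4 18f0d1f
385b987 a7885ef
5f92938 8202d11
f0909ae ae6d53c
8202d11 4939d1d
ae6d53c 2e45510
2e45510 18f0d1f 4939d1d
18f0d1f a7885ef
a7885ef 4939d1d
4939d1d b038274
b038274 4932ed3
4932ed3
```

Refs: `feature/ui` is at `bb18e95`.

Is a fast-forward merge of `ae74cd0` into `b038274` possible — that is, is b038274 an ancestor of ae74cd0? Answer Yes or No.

A fast-forward from b038274 to ae74cd0 is possible iff b038274 is an ancestor of ae74cd0.
Ancestors of ae74cd0: {18f0d1f, 2e45510, 4932ed3, 4939d1d, 5f92938, 75d8862, 8202d11, a0f92c4, a7885ef, ae6d53c, ae74cd0, af7557c, b038274, f0909ae}.
b038274 is among them, so fast-forward is possible.

Yes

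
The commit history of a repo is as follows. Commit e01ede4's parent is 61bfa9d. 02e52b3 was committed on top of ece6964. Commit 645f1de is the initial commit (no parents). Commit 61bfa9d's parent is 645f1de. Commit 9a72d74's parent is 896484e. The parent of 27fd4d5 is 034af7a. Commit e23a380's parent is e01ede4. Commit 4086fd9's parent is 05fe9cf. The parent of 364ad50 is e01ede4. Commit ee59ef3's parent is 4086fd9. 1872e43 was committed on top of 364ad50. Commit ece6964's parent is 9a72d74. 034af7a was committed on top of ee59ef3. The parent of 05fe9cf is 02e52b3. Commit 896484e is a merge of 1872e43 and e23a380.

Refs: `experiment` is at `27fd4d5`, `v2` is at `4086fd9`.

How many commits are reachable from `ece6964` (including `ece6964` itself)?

9

Walking parent pointers from ece6964: reachable set = {1872e43, 364ad50, 61bfa9d, 645f1de, 896484e, 9a72d74, e01ede4, e23a380, ece6964}.
That is 9 commits.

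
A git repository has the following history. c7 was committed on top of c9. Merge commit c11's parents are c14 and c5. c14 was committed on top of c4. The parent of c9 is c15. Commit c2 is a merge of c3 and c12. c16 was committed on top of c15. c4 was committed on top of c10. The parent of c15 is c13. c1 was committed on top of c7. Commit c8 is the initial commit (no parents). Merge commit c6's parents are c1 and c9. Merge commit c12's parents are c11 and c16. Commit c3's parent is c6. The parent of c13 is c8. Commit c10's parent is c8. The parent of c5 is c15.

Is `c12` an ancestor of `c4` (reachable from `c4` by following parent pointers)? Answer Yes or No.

Ancestors of c4: {c10, c4, c8}.
c12 is not in that set, so it is not an ancestor of c4.

No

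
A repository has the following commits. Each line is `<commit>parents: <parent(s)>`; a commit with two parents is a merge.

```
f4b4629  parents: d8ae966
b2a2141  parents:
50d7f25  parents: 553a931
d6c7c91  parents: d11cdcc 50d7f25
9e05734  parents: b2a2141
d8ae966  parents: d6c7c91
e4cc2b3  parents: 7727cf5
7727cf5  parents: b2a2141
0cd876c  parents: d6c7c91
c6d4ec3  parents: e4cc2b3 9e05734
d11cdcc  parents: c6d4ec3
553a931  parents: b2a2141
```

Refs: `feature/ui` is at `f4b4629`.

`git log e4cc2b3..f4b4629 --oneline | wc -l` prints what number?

Reachable from f4b4629: {50d7f25, 553a931, 7727cf5, 9e05734, b2a2141, c6d4ec3, d11cdcc, d6c7c91, d8ae966, e4cc2b3, f4b4629}.
Reachable from e4cc2b3: {7727cf5, b2a2141, e4cc2b3}.
In f4b4629's history but not e4cc2b3's: {50d7f25, 553a931, 9e05734, c6d4ec3, d11cdcc, d6c7c91, d8ae966, f4b4629} — 8 commits.

8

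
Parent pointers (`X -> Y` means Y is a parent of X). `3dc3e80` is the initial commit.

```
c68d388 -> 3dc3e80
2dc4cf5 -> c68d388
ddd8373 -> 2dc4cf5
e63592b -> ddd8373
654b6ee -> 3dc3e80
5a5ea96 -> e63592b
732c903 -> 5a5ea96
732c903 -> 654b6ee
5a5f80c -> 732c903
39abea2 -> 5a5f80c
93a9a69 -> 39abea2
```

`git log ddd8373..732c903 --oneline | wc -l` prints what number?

4

Reachable from 732c903: {2dc4cf5, 3dc3e80, 5a5ea96, 654b6ee, 732c903, c68d388, ddd8373, e63592b}.
Reachable from ddd8373: {2dc4cf5, 3dc3e80, c68d388, ddd8373}.
In 732c903's history but not ddd8373's: {5a5ea96, 654b6ee, 732c903, e63592b} — 4 commits.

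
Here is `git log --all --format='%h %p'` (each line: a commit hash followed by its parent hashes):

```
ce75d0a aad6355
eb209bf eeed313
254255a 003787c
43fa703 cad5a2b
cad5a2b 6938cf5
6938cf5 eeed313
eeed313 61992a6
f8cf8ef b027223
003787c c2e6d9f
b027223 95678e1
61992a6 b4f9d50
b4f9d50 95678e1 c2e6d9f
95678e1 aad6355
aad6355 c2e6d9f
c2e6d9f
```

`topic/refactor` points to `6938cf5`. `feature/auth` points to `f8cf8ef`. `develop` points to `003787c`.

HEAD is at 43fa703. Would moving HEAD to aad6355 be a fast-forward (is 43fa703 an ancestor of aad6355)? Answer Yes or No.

A fast-forward from 43fa703 to aad6355 is possible iff 43fa703 is an ancestor of aad6355.
Ancestors of aad6355: {aad6355, c2e6d9f}.
43fa703 is not among them, so fast-forward is not possible.

No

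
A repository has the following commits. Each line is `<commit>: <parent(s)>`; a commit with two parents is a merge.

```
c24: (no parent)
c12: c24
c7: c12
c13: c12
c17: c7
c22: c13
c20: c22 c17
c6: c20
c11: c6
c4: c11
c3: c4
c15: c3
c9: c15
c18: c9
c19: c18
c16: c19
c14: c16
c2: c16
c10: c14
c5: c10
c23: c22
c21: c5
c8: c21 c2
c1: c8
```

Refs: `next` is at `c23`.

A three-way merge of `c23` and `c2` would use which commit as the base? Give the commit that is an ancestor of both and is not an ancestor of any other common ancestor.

c22

Ancestors of c23: {c12, c13, c22, c23, c24}.
Ancestors of c2: {c11, c12, c13, c15, c16, c17, c18, c19, c2, c20, c22, c24, c3, c4, c6, c7, c9}.
Common ancestors: {c12, c13, c22, c24}.
Among these, c22 is not an ancestor of any other common ancestor — it is the merge base.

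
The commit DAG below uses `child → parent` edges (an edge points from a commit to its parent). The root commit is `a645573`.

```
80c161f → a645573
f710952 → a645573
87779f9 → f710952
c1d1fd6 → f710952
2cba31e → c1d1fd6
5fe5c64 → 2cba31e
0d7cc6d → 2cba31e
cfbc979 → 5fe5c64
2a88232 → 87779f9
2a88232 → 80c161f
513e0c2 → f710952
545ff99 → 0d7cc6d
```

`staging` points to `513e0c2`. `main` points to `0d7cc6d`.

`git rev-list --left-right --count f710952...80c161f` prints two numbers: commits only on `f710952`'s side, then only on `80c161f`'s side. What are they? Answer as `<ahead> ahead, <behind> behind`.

Reachable from f710952: {a645573, f710952}.
Reachable from 80c161f: {80c161f, a645573}.
Only in f710952's history (ahead): {f710952} — 1.
Only in 80c161f's history (behind): {80c161f} — 1.

1 ahead, 1 behind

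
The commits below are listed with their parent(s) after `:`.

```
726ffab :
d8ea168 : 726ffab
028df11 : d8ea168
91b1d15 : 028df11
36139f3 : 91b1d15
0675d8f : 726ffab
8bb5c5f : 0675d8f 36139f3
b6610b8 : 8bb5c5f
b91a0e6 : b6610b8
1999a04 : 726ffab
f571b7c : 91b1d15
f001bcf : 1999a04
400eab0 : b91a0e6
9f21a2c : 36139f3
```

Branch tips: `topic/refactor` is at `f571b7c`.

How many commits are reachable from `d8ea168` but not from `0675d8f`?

1

Reachable from d8ea168: {726ffab, d8ea168}.
Reachable from 0675d8f: {0675d8f, 726ffab}.
In d8ea168's history but not 0675d8f's: {d8ea168} — 1 commit.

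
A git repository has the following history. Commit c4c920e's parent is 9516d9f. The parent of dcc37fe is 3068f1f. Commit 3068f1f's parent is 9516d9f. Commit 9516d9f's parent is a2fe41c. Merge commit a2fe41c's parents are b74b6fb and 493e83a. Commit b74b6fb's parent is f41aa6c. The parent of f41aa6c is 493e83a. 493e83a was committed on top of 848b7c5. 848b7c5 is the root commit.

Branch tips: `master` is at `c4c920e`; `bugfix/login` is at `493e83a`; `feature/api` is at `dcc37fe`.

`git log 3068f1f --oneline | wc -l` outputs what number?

Walking parent pointers from 3068f1f: reachable set = {3068f1f, 493e83a, 848b7c5, 9516d9f, a2fe41c, b74b6fb, f41aa6c}.
That is 7 commits.

7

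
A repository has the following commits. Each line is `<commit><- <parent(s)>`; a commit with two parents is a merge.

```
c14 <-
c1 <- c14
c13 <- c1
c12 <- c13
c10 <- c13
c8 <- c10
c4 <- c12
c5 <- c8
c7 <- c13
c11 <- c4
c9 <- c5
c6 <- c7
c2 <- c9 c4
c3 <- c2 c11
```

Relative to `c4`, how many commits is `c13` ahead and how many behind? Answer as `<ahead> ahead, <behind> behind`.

0 ahead, 2 behind

Reachable from c13: {c1, c13, c14}.
Reachable from c4: {c1, c12, c13, c14, c4}.
Only in c13's history (ahead): {} — 0.
Only in c4's history (behind): {c12, c4} — 2.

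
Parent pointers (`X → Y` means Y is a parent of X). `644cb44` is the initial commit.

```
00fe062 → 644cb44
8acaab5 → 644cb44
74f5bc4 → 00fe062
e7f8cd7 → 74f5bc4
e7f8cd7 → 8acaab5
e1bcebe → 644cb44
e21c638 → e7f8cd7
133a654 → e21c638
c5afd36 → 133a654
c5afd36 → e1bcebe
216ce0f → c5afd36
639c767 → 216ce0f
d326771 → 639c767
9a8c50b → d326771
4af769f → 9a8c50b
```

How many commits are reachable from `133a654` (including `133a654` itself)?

Walking parent pointers from 133a654: reachable set = {00fe062, 133a654, 644cb44, 74f5bc4, 8acaab5, e21c638, e7f8cd7}.
That is 7 commits.

7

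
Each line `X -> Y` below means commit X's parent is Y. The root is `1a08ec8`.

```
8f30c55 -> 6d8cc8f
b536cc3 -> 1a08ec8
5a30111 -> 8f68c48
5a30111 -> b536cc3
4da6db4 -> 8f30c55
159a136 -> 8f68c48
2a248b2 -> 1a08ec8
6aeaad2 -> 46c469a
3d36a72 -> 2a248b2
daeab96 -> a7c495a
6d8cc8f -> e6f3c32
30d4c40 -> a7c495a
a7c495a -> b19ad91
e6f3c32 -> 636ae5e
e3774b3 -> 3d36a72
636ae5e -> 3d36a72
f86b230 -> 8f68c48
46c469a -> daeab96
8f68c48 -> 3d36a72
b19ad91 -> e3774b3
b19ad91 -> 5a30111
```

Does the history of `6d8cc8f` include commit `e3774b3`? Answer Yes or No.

No

Ancestors of 6d8cc8f: {1a08ec8, 2a248b2, 3d36a72, 636ae5e, 6d8cc8f, e6f3c32}.
e3774b3 is not in that set, so it is not an ancestor of 6d8cc8f.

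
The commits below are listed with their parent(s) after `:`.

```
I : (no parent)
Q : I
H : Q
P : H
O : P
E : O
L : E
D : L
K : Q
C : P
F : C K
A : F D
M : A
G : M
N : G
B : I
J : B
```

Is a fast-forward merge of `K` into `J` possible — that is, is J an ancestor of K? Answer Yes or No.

A fast-forward from J to K is possible iff J is an ancestor of K.
Ancestors of K: {I, K, Q}.
J is not among them, so fast-forward is not possible.

No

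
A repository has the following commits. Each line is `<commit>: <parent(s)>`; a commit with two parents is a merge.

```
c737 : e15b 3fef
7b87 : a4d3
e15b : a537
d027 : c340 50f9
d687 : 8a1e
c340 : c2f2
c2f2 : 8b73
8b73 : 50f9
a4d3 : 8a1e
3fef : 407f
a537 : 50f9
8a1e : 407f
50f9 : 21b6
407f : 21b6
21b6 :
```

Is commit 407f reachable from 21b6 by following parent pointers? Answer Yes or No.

No

Ancestors of 21b6: {21b6}.
407f is not in that set, so it is not an ancestor of 21b6.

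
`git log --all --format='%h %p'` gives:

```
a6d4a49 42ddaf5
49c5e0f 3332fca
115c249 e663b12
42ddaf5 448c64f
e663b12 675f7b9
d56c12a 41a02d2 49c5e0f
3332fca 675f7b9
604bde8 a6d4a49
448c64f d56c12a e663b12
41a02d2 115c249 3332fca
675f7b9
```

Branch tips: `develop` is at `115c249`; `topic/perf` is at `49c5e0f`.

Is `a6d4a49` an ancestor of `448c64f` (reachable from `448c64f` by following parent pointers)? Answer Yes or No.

No

Ancestors of 448c64f: {115c249, 3332fca, 41a02d2, 448c64f, 49c5e0f, 675f7b9, d56c12a, e663b12}.
a6d4a49 is not in that set, so it is not an ancestor of 448c64f.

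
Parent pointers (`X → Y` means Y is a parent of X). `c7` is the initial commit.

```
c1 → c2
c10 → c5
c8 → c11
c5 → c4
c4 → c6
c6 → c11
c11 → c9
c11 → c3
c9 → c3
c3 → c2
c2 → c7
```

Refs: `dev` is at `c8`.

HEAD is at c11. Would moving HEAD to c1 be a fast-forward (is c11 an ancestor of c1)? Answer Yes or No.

No

A fast-forward from c11 to c1 is possible iff c11 is an ancestor of c1.
Ancestors of c1: {c1, c2, c7}.
c11 is not among them, so fast-forward is not possible.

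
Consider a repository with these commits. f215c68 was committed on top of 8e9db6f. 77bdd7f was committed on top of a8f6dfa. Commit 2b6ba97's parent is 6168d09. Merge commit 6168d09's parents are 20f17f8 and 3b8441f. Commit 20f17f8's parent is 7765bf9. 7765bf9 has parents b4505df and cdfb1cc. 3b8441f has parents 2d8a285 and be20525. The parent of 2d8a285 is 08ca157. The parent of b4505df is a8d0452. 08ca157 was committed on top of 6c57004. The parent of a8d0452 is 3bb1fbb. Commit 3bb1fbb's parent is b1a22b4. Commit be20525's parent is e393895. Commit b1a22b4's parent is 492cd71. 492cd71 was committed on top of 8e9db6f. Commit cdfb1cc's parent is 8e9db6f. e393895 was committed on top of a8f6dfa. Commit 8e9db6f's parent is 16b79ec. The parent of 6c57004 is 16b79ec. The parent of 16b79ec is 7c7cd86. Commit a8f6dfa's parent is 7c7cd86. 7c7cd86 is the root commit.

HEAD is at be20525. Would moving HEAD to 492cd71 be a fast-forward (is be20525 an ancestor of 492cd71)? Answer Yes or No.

No

A fast-forward from be20525 to 492cd71 is possible iff be20525 is an ancestor of 492cd71.
Ancestors of 492cd71: {16b79ec, 492cd71, 7c7cd86, 8e9db6f}.
be20525 is not among them, so fast-forward is not possible.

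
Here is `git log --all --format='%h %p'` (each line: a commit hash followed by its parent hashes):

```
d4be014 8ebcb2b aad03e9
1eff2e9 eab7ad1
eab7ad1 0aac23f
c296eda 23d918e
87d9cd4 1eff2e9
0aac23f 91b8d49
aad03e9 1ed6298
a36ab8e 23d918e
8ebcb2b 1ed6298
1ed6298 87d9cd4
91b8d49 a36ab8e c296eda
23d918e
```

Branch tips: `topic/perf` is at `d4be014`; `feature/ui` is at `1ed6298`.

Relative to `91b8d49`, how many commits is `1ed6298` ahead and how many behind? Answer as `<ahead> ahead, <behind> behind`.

Reachable from 1ed6298: {0aac23f, 1ed6298, 1eff2e9, 23d918e, 87d9cd4, 91b8d49, a36ab8e, c296eda, eab7ad1}.
Reachable from 91b8d49: {23d918e, 91b8d49, a36ab8e, c296eda}.
Only in 1ed6298's history (ahead): {0aac23f, 1ed6298, 1eff2e9, 87d9cd4, eab7ad1} — 5.
Only in 91b8d49's history (behind): {} — 0.

5 ahead, 0 behind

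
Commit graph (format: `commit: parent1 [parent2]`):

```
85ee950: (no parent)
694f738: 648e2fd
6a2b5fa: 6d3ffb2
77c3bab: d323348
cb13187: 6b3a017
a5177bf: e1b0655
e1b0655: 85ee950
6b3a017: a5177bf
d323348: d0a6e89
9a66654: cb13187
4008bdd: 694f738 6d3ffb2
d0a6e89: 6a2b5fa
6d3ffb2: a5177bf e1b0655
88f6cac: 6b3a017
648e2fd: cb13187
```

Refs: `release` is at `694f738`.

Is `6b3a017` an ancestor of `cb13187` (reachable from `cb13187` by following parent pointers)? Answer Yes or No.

Ancestors of cb13187 (commits reachable by following parents): {6b3a017, 85ee950, a5177bf, cb13187, e1b0655}.
6b3a017 is in that set, so it is an ancestor of cb13187.

Yes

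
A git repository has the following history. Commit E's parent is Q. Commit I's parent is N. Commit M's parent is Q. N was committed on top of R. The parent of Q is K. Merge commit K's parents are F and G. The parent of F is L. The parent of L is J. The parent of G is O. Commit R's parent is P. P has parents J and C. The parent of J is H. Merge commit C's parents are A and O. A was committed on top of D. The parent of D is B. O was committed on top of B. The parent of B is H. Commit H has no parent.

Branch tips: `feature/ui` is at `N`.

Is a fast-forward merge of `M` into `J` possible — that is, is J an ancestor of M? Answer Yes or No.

A fast-forward from J to M is possible iff J is an ancestor of M.
Ancestors of M: {B, F, G, H, J, K, L, M, O, Q}.
J is among them, so fast-forward is possible.

Yes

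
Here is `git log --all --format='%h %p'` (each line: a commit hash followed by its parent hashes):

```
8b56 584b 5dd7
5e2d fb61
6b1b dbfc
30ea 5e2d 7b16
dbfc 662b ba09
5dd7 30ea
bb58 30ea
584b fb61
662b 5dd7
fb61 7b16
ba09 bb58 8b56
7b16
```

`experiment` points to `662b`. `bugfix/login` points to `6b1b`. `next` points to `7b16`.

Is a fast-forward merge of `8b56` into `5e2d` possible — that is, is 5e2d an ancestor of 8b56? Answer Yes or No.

Yes

A fast-forward from 5e2d to 8b56 is possible iff 5e2d is an ancestor of 8b56.
Ancestors of 8b56: {30ea, 584b, 5dd7, 5e2d, 7b16, 8b56, fb61}.
5e2d is among them, so fast-forward is possible.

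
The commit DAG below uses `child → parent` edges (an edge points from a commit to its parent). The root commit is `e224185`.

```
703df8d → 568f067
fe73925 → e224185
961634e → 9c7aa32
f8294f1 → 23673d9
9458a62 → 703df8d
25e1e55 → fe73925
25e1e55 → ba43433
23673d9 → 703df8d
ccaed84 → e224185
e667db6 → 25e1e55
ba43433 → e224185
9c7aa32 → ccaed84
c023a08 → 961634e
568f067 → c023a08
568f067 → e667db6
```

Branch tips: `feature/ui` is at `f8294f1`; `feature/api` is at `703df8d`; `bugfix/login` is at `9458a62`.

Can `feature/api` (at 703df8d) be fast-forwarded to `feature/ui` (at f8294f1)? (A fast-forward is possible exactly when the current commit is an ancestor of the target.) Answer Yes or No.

Yes

A fast-forward from 703df8d to f8294f1 is possible iff 703df8d is an ancestor of f8294f1.
Ancestors of f8294f1: {23673d9, 25e1e55, 568f067, 703df8d, 961634e, 9c7aa32, ba43433, c023a08, ccaed84, e224185, e667db6, f8294f1, fe73925}.
703df8d is among them, so fast-forward is possible.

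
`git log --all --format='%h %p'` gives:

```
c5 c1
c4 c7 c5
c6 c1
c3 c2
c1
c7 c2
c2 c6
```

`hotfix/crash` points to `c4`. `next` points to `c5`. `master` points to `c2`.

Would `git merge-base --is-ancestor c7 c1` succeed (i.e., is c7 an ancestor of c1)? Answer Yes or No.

Ancestors of c1: {c1}.
c7 is not in that set, so it is not an ancestor of c1.

No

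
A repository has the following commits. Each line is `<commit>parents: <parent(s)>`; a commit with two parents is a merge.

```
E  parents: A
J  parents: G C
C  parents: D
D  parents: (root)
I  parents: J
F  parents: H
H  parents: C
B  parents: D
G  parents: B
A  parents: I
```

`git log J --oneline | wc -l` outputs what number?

5

Walking parent pointers from J: reachable set = {B, C, D, G, J}.
That is 5 commits.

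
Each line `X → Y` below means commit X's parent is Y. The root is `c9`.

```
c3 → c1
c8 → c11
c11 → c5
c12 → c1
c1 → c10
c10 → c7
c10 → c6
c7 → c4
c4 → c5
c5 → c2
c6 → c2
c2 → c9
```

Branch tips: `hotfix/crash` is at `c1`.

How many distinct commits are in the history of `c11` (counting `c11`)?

Walking parent pointers from c11: reachable set = {c11, c2, c5, c9}.
That is 4 commits.

4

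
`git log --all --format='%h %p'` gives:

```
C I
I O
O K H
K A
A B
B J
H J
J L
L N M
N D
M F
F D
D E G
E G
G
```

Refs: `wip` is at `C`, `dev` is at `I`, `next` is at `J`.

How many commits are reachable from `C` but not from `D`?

Reachable from C: {A, B, C, D, E, F, G, H, I, J, K, L, M, N, O}.
Reachable from D: {D, E, G}.
In C's history but not D's: {A, B, C, F, H, I, J, K, L, M, N, O} — 12 commits.

12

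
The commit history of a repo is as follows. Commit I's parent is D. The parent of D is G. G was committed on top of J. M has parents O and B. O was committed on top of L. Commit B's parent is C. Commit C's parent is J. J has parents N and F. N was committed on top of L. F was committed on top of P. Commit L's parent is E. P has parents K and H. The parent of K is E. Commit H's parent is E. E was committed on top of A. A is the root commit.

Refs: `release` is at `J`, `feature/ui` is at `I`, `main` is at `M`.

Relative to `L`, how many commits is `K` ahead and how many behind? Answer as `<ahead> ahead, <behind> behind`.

Reachable from K: {A, E, K}.
Reachable from L: {A, E, L}.
Only in K's history (ahead): {K} — 1.
Only in L's history (behind): {L} — 1.

1 ahead, 1 behind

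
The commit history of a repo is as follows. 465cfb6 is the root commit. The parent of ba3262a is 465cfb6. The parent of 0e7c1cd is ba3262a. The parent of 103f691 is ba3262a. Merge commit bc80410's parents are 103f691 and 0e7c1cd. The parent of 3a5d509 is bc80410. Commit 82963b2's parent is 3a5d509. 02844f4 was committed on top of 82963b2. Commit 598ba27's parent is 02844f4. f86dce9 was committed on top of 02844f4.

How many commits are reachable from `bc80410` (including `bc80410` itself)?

Walking parent pointers from bc80410: reachable set = {0e7c1cd, 103f691, 465cfb6, ba3262a, bc80410}.
That is 5 commits.

5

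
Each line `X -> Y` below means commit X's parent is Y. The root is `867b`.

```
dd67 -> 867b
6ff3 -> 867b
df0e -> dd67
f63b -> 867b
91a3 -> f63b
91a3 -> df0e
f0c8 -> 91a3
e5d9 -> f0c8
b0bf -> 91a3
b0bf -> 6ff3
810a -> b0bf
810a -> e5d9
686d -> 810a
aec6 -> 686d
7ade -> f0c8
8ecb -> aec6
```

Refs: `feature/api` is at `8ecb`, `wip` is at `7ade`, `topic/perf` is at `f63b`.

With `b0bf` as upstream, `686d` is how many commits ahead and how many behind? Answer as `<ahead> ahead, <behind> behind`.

4 ahead, 0 behind

Reachable from 686d: {686d, 6ff3, 810a, 867b, 91a3, b0bf, dd67, df0e, e5d9, f0c8, f63b}.
Reachable from b0bf: {6ff3, 867b, 91a3, b0bf, dd67, df0e, f63b}.
Only in 686d's history (ahead): {686d, 810a, e5d9, f0c8} — 4.
Only in b0bf's history (behind): {} — 0.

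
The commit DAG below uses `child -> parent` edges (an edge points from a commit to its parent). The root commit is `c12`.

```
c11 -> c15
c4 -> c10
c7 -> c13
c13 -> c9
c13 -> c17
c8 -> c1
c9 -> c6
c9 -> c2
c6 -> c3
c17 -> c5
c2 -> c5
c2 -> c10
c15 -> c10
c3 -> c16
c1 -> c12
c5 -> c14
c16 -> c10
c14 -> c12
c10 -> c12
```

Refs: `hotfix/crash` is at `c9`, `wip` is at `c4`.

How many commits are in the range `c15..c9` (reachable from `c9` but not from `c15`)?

7

Reachable from c9: {c10, c12, c14, c16, c2, c3, c5, c6, c9}.
Reachable from c15: {c10, c12, c15}.
In c9's history but not c15's: {c14, c16, c2, c3, c5, c6, c9} — 7 commits.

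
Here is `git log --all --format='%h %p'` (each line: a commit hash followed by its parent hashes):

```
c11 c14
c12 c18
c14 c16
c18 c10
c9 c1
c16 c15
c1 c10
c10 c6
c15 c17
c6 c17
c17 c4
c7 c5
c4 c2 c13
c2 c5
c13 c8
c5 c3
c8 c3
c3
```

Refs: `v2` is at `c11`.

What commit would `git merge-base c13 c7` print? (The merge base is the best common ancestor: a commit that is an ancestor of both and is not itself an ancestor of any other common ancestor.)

c3

Ancestors of c13: {c13, c3, c8}.
Ancestors of c7: {c3, c5, c7}.
Common ancestors: {c3}.
The only common ancestor is c3, so it is the merge base.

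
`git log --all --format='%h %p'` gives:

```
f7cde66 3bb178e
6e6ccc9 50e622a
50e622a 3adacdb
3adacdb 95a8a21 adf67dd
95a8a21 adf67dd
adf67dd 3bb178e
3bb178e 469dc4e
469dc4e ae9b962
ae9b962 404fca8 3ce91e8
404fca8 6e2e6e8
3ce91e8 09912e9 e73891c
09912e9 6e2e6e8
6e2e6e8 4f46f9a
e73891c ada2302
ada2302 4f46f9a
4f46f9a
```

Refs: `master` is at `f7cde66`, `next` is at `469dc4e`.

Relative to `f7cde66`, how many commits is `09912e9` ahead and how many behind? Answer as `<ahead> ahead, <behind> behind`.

0 ahead, 8 behind

Reachable from 09912e9: {09912e9, 4f46f9a, 6e2e6e8}.
Reachable from f7cde66: {09912e9, 3bb178e, 3ce91e8, 404fca8, 469dc4e, 4f46f9a, 6e2e6e8, ada2302, ae9b962, e73891c, f7cde66}.
Only in 09912e9's history (ahead): {} — 0.
Only in f7cde66's history (behind): {3bb178e, 3ce91e8, 404fca8, 469dc4e, ada2302, ae9b962, e73891c, f7cde66} — 8.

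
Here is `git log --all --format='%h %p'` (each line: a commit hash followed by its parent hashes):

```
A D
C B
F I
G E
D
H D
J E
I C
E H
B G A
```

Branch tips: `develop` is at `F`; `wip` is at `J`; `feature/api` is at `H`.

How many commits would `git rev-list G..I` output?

4

Reachable from I: {A, B, C, D, E, G, H, I}.
Reachable from G: {D, E, G, H}.
In I's history but not G's: {A, B, C, I} — 4 commits.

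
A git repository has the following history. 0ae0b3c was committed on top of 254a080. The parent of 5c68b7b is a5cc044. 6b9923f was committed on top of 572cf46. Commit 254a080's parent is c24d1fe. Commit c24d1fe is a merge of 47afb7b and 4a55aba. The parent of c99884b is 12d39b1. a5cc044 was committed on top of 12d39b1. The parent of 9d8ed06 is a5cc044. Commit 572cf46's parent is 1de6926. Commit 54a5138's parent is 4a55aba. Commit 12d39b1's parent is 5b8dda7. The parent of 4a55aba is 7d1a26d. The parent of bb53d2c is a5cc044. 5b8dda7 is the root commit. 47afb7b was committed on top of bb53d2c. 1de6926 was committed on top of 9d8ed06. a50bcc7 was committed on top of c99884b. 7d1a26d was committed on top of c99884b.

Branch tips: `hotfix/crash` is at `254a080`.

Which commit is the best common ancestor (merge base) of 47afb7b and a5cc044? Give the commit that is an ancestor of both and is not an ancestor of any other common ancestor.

Ancestors of 47afb7b: {12d39b1, 47afb7b, 5b8dda7, a5cc044, bb53d2c}.
Ancestors of a5cc044: {12d39b1, 5b8dda7, a5cc044}.
Common ancestors: {12d39b1, 5b8dda7, a5cc044}.
Among these, a5cc044 is not an ancestor of any other common ancestor — it is the merge base.

a5cc044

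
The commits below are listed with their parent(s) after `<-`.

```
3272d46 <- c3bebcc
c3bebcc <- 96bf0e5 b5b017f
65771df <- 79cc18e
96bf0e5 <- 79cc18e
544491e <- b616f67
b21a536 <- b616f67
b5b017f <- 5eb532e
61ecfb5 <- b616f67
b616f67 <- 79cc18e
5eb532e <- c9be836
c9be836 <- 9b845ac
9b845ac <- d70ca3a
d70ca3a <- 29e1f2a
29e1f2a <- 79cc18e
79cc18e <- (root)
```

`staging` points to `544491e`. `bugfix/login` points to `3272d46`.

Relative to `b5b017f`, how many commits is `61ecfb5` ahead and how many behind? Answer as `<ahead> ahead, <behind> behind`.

Reachable from 61ecfb5: {61ecfb5, 79cc18e, b616f67}.
Reachable from b5b017f: {29e1f2a, 5eb532e, 79cc18e, 9b845ac, b5b017f, c9be836, d70ca3a}.
Only in 61ecfb5's history (ahead): {61ecfb5, b616f67} — 2.
Only in b5b017f's history (behind): {29e1f2a, 5eb532e, 9b845ac, b5b017f, c9be836, d70ca3a} — 6.

2 ahead, 6 behind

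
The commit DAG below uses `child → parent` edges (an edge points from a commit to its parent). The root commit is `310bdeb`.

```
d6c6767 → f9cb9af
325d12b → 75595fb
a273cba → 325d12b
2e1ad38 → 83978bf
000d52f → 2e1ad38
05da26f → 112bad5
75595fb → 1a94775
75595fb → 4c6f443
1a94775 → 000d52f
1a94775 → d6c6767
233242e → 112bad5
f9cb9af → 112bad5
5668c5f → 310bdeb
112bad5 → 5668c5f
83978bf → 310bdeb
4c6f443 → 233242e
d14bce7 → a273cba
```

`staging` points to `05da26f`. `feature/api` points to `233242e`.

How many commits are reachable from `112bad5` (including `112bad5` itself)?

3

Walking parent pointers from 112bad5: reachable set = {112bad5, 310bdeb, 5668c5f}.
That is 3 commits.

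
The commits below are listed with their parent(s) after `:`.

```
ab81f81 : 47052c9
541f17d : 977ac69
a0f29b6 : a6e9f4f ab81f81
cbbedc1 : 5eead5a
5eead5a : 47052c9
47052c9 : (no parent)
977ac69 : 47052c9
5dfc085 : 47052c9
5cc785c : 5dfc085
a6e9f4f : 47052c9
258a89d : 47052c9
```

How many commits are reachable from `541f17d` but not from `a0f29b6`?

Reachable from 541f17d: {47052c9, 541f17d, 977ac69}.
Reachable from a0f29b6: {47052c9, a0f29b6, a6e9f4f, ab81f81}.
In 541f17d's history but not a0f29b6's: {541f17d, 977ac69} — 2 commits.

2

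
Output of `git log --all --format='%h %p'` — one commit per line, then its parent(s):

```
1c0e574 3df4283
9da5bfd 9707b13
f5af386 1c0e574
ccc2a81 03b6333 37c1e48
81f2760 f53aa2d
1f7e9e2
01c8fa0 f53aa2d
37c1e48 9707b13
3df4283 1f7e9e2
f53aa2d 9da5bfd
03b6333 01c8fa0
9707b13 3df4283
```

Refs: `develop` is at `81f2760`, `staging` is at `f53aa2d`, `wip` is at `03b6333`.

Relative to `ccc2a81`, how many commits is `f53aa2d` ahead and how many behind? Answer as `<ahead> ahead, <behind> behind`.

0 ahead, 4 behind

Reachable from f53aa2d: {1f7e9e2, 3df4283, 9707b13, 9da5bfd, f53aa2d}.
Reachable from ccc2a81: {01c8fa0, 03b6333, 1f7e9e2, 37c1e48, 3df4283, 9707b13, 9da5bfd, ccc2a81, f53aa2d}.
Only in f53aa2d's history (ahead): {} — 0.
Only in ccc2a81's history (behind): {01c8fa0, 03b6333, 37c1e48, ccc2a81} — 4.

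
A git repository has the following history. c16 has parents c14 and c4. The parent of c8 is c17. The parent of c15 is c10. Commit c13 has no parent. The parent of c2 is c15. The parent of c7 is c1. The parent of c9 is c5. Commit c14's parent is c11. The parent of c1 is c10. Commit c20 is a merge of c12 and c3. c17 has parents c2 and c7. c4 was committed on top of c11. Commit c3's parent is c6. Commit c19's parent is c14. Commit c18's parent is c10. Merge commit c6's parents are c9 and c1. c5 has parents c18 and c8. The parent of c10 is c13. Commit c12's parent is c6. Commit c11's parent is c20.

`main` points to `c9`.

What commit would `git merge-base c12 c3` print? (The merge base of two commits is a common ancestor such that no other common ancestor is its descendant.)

Ancestors of c12: {c1, c10, c12, c13, c15, c17, c18, c2, c5, c6, c7, c8, c9}.
Ancestors of c3: {c1, c10, c13, c15, c17, c18, c2, c3, c5, c6, c7, c8, c9}.
Common ancestors: {c1, c10, c13, c15, c17, c18, c2, c5, c6, c7, c8, c9}.
Among these, c6 is not an ancestor of any other common ancestor — it is the merge base.

c6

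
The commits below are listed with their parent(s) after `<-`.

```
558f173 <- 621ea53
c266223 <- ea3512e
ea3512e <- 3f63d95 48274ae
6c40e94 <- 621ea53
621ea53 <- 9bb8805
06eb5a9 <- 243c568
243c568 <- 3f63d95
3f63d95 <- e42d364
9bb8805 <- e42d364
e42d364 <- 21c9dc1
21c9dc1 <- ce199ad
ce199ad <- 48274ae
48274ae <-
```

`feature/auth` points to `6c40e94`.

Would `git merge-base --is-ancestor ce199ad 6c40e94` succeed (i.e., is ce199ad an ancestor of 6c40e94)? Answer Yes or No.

Yes

Ancestors of 6c40e94 (commits reachable by following parents): {21c9dc1, 48274ae, 621ea53, 6c40e94, 9bb8805, ce199ad, e42d364}.
ce199ad is in that set, so it is an ancestor of 6c40e94.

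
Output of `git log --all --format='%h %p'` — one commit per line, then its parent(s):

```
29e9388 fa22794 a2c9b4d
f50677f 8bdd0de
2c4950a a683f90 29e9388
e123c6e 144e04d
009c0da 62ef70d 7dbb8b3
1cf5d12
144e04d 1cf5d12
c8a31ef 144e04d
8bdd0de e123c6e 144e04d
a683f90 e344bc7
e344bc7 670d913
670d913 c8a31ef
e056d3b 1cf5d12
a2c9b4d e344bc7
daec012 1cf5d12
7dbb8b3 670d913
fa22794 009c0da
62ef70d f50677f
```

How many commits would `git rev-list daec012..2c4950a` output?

15

Reachable from 2c4950a: {009c0da, 144e04d, 1cf5d12, 29e9388, 2c4950a, 62ef70d, 670d913, 7dbb8b3, 8bdd0de, a2c9b4d, a683f90, c8a31ef, e123c6e, e344bc7, f50677f, fa22794}.
Reachable from daec012: {1cf5d12, daec012}.
In 2c4950a's history but not daec012's: {009c0da, 144e04d, 29e9388, 2c4950a, 62ef70d, 670d913, 7dbb8b3, 8bdd0de, a2c9b4d, a683f90, c8a31ef, e123c6e, e344bc7, f50677f, fa22794} — 15 commits.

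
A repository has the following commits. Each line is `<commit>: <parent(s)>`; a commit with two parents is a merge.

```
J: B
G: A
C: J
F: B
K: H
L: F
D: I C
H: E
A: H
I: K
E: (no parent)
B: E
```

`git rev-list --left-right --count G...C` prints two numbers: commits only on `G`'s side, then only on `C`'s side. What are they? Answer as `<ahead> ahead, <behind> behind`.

3 ahead, 3 behind

Reachable from G: {A, E, G, H}.
Reachable from C: {B, C, E, J}.
Only in G's history (ahead): {A, G, H} — 3.
Only in C's history (behind): {B, C, J} — 3.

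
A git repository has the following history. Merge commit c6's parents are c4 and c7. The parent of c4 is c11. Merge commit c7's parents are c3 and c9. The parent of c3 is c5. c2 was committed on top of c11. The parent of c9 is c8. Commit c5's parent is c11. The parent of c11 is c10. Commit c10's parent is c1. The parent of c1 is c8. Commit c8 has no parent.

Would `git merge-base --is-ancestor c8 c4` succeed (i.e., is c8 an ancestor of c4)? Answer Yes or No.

Ancestors of c4 (commits reachable by following parents): {c1, c10, c11, c4, c8}.
c8 is in that set, so it is an ancestor of c4.

Yes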